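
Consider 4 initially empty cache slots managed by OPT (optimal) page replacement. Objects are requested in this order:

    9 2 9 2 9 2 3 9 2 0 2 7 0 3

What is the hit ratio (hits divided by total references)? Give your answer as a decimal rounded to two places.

9 → fault, frames {9}
2 → fault, frames {9,2}
9 → hit
2 → hit
9 → hit
2 → hit
3 → fault, frames {9,2,3}
9 → hit
2 → hit
0 → fault, frames {9,2,3,0}
2 → hit
7 → fault, evict 2, frames {9,3,0,7}
0 → hit
3 → hit
Hits: 9 of 14 references → 9/14 = 0.6429.

0.64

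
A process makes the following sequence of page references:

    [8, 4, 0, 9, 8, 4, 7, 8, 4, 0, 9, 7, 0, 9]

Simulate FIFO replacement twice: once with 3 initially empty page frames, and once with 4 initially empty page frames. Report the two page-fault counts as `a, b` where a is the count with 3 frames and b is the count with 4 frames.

9, 10

3 frames: F F F F F F F . . F F . . . → 9 faults.
4 frames: F F F F . . F F F F F F . . → 10 faults.
10 > 9: adding a frame increased faults — Belady's anomaly.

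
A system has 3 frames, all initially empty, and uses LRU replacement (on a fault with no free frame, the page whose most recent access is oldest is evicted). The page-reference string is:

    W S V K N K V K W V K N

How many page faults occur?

7

W: fault, frames (W)
S: fault, frames (W S)
V: fault, frames (W S V)
K: fault, evict W, frames (S V K)
N: fault, evict S, frames (V K N)
K: hit
V: hit
K: hit
W: fault, evict N, frames (V K W)
V: hit
K: hit
N: fault, evict W, frames (V K N)
Page faults: 7.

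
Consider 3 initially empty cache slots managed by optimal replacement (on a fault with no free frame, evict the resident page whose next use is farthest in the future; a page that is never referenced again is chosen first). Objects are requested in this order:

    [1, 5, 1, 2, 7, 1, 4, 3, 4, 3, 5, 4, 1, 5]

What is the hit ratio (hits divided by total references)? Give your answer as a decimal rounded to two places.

0.50

1 -> miss, frames (1)
5 -> miss, frames (1 5)
1 -> hit
2 -> miss, frames (1 5 2)
7 -> miss, evict 2, frames (1 5 7)
1 -> hit
4 -> miss, evict 7, frames (1 5 4)
3 -> miss, evict 1, frames (5 4 3)
4 -> hit
3 -> hit
5 -> hit
4 -> hit
1 -> miss, evict 3, frames (5 4 1)
5 -> hit
Hits: 7 of 14 references → 7/14 = 0.5000.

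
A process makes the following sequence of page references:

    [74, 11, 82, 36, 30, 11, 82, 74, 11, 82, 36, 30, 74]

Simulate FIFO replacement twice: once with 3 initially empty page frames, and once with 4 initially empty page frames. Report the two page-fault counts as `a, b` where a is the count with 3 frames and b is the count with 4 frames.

3 frames: F F F F F F F F . . F F . → 10 faults.
4 frames: F F F F F . . F F F F F F → 11 faults.
11 > 10: adding a frame increased faults — Belady's anomaly.

10, 11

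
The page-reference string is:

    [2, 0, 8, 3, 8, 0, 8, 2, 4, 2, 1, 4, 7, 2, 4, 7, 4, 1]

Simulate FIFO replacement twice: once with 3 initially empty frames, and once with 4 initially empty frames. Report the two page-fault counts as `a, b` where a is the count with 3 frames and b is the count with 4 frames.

11, 8

3 frames: F F F F . . . F F . F . F F F . . F → 11 faults.
4 frames: F F F F . . . . F F F . F . . . . . → 8 faults.
8 < 11: adding a frame reduced faults, as is typical.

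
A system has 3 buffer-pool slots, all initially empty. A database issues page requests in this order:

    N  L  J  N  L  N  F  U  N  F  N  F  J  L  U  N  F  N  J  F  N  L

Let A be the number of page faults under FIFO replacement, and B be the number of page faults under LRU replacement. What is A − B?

Under FIFO: F F F . . . F F F . . . F F F F F . F . . F → 13 faults.
Under LRU: F F F . . . F F . . . . F F F F F . F . . F → 12 faults.
A − B = 13 − 12 = 1.

1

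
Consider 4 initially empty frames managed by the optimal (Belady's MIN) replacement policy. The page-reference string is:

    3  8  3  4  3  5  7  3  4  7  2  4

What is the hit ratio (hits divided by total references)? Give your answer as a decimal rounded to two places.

0.50

3 -> miss, frames (3)
8 -> miss, frames (3 8)
3 -> hit
4 -> miss, frames (3 8 4)
3 -> hit
5 -> miss, frames (3 8 4 5)
7 -> miss, evict 5, frames (3 8 4 7)
3 -> hit
4 -> hit
7 -> hit
2 -> miss, evict 7, frames (3 8 4 2)
4 -> hit
Hits: 6 of 12 references → 6/12 = 0.5000.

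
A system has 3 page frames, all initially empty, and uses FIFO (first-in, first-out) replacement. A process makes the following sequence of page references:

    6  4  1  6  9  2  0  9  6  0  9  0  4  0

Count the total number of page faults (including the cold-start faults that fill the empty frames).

10

6: miss, frames [6]
4: miss, frames [6, 4]
1: miss, frames [6, 4, 1]
6: hit
9: miss, evict 6, frames [4, 1, 9]
2: miss, evict 4, frames [1, 9, 2]
0: miss, evict 1, frames [9, 2, 0]
9: hit
6: miss, evict 9, frames [2, 0, 6]
0: hit
9: miss, evict 2, frames [0, 6, 9]
0: hit
4: miss, evict 0, frames [6, 9, 4]
0: miss, evict 6, frames [9, 4, 0]
Page faults: 10.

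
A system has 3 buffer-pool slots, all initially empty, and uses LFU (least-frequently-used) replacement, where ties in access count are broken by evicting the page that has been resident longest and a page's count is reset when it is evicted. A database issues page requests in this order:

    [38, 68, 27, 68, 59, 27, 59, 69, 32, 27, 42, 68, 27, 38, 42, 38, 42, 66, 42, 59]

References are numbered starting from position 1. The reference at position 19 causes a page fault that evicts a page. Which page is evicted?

66

pos 1: 38 -> miss, frames (38)
pos 2: 68 -> miss, frames (38 68)
pos 3: 27 -> miss, frames (38 68 27)
pos 4: 68 -> hit
pos 5: 59 -> miss, evict 38, frames (68 27 59)
pos 6: 27 -> hit
pos 7: 59 -> hit
pos 8: 69 -> miss, evict 68, frames (27 59 69)
pos 9: 32 -> miss, evict 69, frames (27 59 32)
pos 10: 27 -> hit
pos 11: 42 -> miss, evict 32, frames (27 59 42)
pos 12: 68 -> miss, evict 42, frames (27 59 68)
pos 13: 27 -> hit
pos 14: 38 -> miss, evict 68, frames (27 59 38)
pos 15: 42 -> miss, evict 38, frames (27 59 42)
pos 16: 38 -> miss, evict 42, frames (27 59 38)
pos 17: 42 -> miss, evict 38, frames (27 59 42)
pos 18: 66 -> miss, evict 42, frames (27 59 66)
pos 19: 42 -> miss, evict 66, frames (27 59 42)
At position 19, page 66 is evicted.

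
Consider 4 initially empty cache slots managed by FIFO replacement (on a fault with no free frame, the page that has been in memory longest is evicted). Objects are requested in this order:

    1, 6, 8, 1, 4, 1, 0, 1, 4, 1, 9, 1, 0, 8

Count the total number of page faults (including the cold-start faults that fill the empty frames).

1 -> miss, frames {1}
6 -> miss, frames {1,6}
8 -> miss, frames {1,6,8}
1 -> hit
4 -> miss, frames {1,6,8,4}
1 -> hit
0 -> miss, evict 1, frames {6,8,4,0}
1 -> miss, evict 6, frames {8,4,0,1}
4 -> hit
1 -> hit
9 -> miss, evict 8, frames {4,0,1,9}
1 -> hit
0 -> hit
8 -> miss, evict 4, frames {0,1,9,8}
Page faults: 8.

8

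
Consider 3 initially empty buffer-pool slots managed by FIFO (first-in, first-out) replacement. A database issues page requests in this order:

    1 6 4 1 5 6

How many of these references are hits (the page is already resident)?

2

1 -> fault, frames (1)
6 -> fault, frames (1 6)
4 -> fault, frames (1 6 4)
1 -> hit
5 -> fault, evict 1, frames (6 4 5)
6 -> hit
Hits: 2.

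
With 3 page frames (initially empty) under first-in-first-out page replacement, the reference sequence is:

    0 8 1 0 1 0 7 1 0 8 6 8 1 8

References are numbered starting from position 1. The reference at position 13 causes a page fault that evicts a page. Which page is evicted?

0

pos 1: 0: fault, frames (0)
pos 2: 8: fault, frames (0 8)
pos 3: 1: fault, frames (0 8 1)
pos 4: 0: hit
pos 5: 1: hit
pos 6: 0: hit
pos 7: 7: fault, evict 0, frames (8 1 7)
pos 8: 1: hit
pos 9: 0: fault, evict 8, frames (1 7 0)
pos 10: 8: fault, evict 1, frames (7 0 8)
pos 11: 6: fault, evict 7, frames (0 8 6)
pos 12: 8: hit
pos 13: 1: fault, evict 0, frames (8 6 1)
At position 13, page 0 is evicted.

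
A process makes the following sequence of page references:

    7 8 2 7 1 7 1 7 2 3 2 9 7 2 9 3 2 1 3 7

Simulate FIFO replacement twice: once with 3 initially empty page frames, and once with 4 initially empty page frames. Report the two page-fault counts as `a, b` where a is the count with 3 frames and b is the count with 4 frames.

3 frames: F F F . F F . . . F F F F . . F F F . F → 13 faults.
4 frames: F F F . F . . . . F . F F F . . . F F . → 10 faults.
10 < 13: adding a frame reduced faults, as is typical.

13, 10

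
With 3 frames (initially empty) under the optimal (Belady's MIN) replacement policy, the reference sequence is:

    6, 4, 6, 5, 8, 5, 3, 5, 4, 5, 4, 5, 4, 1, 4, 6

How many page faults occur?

7

6: fault, frames (6)
4: fault, frames (6 4)
6: hit
5: fault, frames (6 4 5)
8: fault, evict 6, frames (4 5 8)
5: hit
3: fault, evict 8, frames (4 5 3)
5: hit
4: hit
5: hit
4: hit
5: hit
4: hit
1: fault, evict 3, frames (4 5 1)
4: hit
6: fault, evict 1, frames (4 5 6)
Page faults: 7.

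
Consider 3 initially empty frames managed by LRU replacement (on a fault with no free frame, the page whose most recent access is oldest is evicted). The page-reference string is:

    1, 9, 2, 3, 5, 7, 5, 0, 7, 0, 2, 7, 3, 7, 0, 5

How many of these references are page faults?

11

1 → miss, frames [1]
9 → miss, frames [1, 9]
2 → miss, frames [1, 9, 2]
3 → miss, evict 1, frames [9, 2, 3]
5 → miss, evict 9, frames [2, 3, 5]
7 → miss, evict 2, frames [3, 5, 7]
5 → hit
0 → miss, evict 3, frames [7, 5, 0]
7 → hit
0 → hit
2 → miss, evict 5, frames [7, 0, 2]
7 → hit
3 → miss, evict 0, frames [2, 7, 3]
7 → hit
0 → miss, evict 2, frames [3, 7, 0]
5 → miss, evict 3, frames [7, 0, 5]
Page faults: 11.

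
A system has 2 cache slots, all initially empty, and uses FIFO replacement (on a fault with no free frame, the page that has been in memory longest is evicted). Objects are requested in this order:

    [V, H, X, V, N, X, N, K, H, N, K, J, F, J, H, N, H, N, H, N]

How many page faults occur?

V: miss, frames {V}
H: miss, frames {V,H}
X: miss, evict V, frames {H,X}
V: miss, evict H, frames {X,V}
N: miss, evict X, frames {V,N}
X: miss, evict V, frames {N,X}
N: hit
K: miss, evict N, frames {X,K}
H: miss, evict X, frames {K,H}
N: miss, evict K, frames {H,N}
K: miss, evict H, frames {N,K}
J: miss, evict N, frames {K,J}
F: miss, evict K, frames {J,F}
J: hit
H: miss, evict J, frames {F,H}
N: miss, evict F, frames {H,N}
H: hit
N: hit
H: hit
N: hit
Page faults: 14.

14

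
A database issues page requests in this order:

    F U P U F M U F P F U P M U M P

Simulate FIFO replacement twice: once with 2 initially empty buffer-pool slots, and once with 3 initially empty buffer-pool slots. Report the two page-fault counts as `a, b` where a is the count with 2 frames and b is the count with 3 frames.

11, 8

2 frames: F F F . F F F F F . F . F . . F → 11 faults.
3 frames: F F F . . F . F . . F F F . . . → 8 faults.
8 < 11: adding a frame reduced faults, as is typical.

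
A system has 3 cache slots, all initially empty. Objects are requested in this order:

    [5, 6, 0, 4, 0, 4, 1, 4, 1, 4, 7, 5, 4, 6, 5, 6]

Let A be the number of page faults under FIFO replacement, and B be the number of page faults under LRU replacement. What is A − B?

1

Under FIFO: F F F F . . F . . . F F F F . . → 9 faults.
Under LRU: F F F F . . F . . . F F . F . . → 8 faults.
A − B = 9 − 8 = 1.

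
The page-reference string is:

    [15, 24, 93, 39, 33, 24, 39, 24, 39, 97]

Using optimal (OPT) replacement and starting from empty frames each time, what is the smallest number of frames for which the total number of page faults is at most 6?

3

f=1: 10 faults
f=2: 7 faults
f=3: 6 faults
f=4: 6 faults
f=5: 6 faults
f=6: 6 faults
Smallest f with faults ≤ 6 is 3.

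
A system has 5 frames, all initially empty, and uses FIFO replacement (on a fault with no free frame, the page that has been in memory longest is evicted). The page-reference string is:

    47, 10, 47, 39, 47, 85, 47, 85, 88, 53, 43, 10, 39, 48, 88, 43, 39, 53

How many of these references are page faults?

12

47: miss, frames {47}
10: miss, frames {47,10}
47: hit
39: miss, frames {47,10,39}
47: hit
85: miss, frames {47,10,39,85}
47: hit
85: hit
88: miss, frames {47,10,39,85,88}
53: miss, evict 47, frames {10,39,85,88,53}
43: miss, evict 10, frames {39,85,88,53,43}
10: miss, evict 39, frames {85,88,53,43,10}
39: miss, evict 85, frames {88,53,43,10,39}
48: miss, evict 88, frames {53,43,10,39,48}
88: miss, evict 53, frames {43,10,39,48,88}
43: hit
39: hit
53: miss, evict 43, frames {10,39,48,88,53}
Page faults: 12.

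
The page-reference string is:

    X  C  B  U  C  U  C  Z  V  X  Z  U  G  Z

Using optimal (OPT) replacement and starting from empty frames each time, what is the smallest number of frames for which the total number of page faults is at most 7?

4

f=1: 14 faults
f=2: 9 faults
f=3: 8 faults
f=4: 7 faults
f=5: 7 faults
f=6: 7 faults
f=7: 7 faults
Smallest f with faults ≤ 7 is 4.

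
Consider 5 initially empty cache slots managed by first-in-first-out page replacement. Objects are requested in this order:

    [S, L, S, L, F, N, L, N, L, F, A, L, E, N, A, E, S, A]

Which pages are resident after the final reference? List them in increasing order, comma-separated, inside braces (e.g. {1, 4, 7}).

S → fault, frames (S)
L → fault, frames (S L)
S → hit
L → hit
F → fault, frames (S L F)
N → fault, frames (S L F N)
L → hit
N → hit
L → hit
F → hit
A → fault, frames (S L F N A)
L → hit
E → fault, evict S, frames (L F N A E)
N → hit
A → hit
E → hit
S → fault, evict L, frames (F N A E S)
A → hit

{A, E, F, N, S}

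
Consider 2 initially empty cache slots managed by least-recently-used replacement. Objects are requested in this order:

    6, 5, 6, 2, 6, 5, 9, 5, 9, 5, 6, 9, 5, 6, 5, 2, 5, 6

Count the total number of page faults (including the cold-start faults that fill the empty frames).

11

6 -> miss, frames (6)
5 -> miss, frames (6 5)
6 -> hit
2 -> miss, evict 5, frames (6 2)
6 -> hit
5 -> miss, evict 2, frames (6 5)
9 -> miss, evict 6, frames (5 9)
5 -> hit
9 -> hit
5 -> hit
6 -> miss, evict 9, frames (5 6)
9 -> miss, evict 5, frames (6 9)
5 -> miss, evict 6, frames (9 5)
6 -> miss, evict 9, frames (5 6)
5 -> hit
2 -> miss, evict 6, frames (5 2)
5 -> hit
6 -> miss, evict 2, frames (5 6)
Page faults: 11.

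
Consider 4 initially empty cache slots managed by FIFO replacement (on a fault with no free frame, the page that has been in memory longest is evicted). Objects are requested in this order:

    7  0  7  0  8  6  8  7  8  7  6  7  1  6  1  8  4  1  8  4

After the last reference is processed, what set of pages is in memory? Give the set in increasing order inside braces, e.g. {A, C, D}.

7: miss, frames [7]
0: miss, frames [7, 0]
7: hit
0: hit
8: miss, frames [7, 0, 8]
6: miss, frames [7, 0, 8, 6]
8: hit
7: hit
8: hit
7: hit
6: hit
7: hit
1: miss, evict 7, frames [0, 8, 6, 1]
6: hit
1: hit
8: hit
4: miss, evict 0, frames [8, 6, 1, 4]
1: hit
8: hit
4: hit

{1, 4, 6, 8}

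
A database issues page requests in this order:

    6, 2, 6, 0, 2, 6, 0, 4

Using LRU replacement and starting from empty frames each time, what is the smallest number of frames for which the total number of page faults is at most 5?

f=1: 8 faults
f=2: 7 faults
f=3: 4 faults
f=4: 4 faults
Smallest f with faults ≤ 5 is 3.

3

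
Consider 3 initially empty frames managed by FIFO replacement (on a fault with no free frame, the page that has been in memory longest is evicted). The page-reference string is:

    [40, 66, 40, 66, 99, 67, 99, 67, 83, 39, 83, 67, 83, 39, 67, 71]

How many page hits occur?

40: fault, frames {40}
66: fault, frames {40,66}
40: hit
66: hit
99: fault, frames {40,66,99}
67: fault, evict 40, frames {66,99,67}
99: hit
67: hit
83: fault, evict 66, frames {99,67,83}
39: fault, evict 99, frames {67,83,39}
83: hit
67: hit
83: hit
39: hit
67: hit
71: fault, evict 67, frames {83,39,71}
Hits: 9.

9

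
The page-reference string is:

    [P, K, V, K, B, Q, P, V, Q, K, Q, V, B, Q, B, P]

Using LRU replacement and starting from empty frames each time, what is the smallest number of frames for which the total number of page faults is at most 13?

f=1: 16 faults
f=2: 13 faults
f=3: 10 faults
f=4: 10 faults
f=5: 5 faults
Smallest f with faults ≤ 13 is 2.

2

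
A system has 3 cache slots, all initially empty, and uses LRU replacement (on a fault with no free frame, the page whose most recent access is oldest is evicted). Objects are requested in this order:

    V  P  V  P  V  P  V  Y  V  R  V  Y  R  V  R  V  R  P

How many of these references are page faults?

V: fault, frames {V}
P: fault, frames {V,P}
V: hit
P: hit
V: hit
P: hit
V: hit
Y: fault, frames {P,V,Y}
V: hit
R: fault, evict P, frames {Y,V,R}
V: hit
Y: hit
R: hit
V: hit
R: hit
V: hit
R: hit
P: fault, evict Y, frames {V,R,P}
Page faults: 5.

5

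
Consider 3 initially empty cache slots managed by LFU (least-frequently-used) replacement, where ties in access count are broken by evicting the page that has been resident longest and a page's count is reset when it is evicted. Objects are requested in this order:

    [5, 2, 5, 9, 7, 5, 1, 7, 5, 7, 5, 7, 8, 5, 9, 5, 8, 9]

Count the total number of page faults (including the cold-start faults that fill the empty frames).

5 → fault, frames {5}
2 → fault, frames {5,2}
5 → hit
9 → fault, frames {5,2,9}
7 → fault, evict 2, frames {5,9,7}
5 → hit
1 → fault, evict 9, frames {5,7,1}
7 → hit
5 → hit
7 → hit
5 → hit
7 → hit
8 → fault, evict 1, frames {5,7,8}
5 → hit
9 → fault, evict 8, frames {5,7,9}
5 → hit
8 → fault, evict 9, frames {5,7,8}
9 → fault, evict 8, frames {5,7,9}
Page faults: 9.

9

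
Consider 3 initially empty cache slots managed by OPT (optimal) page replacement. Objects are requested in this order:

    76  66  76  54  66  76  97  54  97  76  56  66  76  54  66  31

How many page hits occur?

9

76 → fault, frames (76)
66 → fault, frames (76 66)
76 → hit
54 → fault, frames (76 66 54)
66 → hit
76 → hit
97 → fault, evict 66, frames (76 54 97)
54 → hit
97 → hit
76 → hit
56 → fault, evict 97, frames (76 54 56)
66 → fault, evict 56, frames (76 54 66)
76 → hit
54 → hit
66 → hit
31 → fault, evict 66, frames (76 54 31)
Hits: 9.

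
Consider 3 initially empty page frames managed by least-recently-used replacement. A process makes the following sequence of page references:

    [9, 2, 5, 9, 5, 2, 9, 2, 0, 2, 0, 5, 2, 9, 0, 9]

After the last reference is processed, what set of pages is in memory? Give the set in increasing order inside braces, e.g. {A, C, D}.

{0, 2, 9}

9 → fault, frames (9)
2 → fault, frames (9 2)
5 → fault, frames (9 2 5)
9 → hit
5 → hit
2 → hit
9 → hit
2 → hit
0 → fault, evict 5, frames (9 2 0)
2 → hit
0 → hit
5 → fault, evict 9, frames (2 0 5)
2 → hit
9 → fault, evict 0, frames (5 2 9)
0 → fault, evict 5, frames (2 9 0)
9 → hit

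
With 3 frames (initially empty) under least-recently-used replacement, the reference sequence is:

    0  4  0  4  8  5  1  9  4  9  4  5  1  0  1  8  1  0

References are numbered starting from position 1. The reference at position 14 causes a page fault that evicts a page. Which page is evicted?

4

pos 1: 0: fault, frames (0)
pos 2: 4: fault, frames (0 4)
pos 3: 0: hit
pos 4: 4: hit
pos 5: 8: fault, frames (0 4 8)
pos 6: 5: fault, evict 0, frames (4 8 5)
pos 7: 1: fault, evict 4, frames (8 5 1)
pos 8: 9: fault, evict 8, frames (5 1 9)
pos 9: 4: fault, evict 5, frames (1 9 4)
pos 10: 9: hit
pos 11: 4: hit
pos 12: 5: fault, evict 1, frames (9 4 5)
pos 13: 1: fault, evict 9, frames (4 5 1)
pos 14: 0: fault, evict 4, frames (5 1 0)
At position 14, page 4 is evicted.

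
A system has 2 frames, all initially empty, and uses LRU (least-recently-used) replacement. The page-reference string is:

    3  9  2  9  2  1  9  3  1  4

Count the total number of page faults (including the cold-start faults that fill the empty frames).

8

3 -> miss, frames [3]
9 -> miss, frames [3, 9]
2 -> miss, evict 3, frames [9, 2]
9 -> hit
2 -> hit
1 -> miss, evict 9, frames [2, 1]
9 -> miss, evict 2, frames [1, 9]
3 -> miss, evict 1, frames [9, 3]
1 -> miss, evict 9, frames [3, 1]
4 -> miss, evict 3, frames [1, 4]
Page faults: 8.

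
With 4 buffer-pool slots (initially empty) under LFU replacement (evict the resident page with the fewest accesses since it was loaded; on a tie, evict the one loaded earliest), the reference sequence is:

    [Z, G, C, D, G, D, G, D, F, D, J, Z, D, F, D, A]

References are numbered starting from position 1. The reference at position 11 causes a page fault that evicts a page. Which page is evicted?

pos 1: Z -> miss, frames [Z]
pos 2: G -> miss, frames [Z, G]
pos 3: C -> miss, frames [Z, G, C]
pos 4: D -> miss, frames [Z, G, C, D]
pos 5: G -> hit
pos 6: D -> hit
pos 7: G -> hit
pos 8: D -> hit
pos 9: F -> miss, evict Z, frames [G, C, D, F]
pos 10: D -> hit
pos 11: J -> miss, evict C, frames [G, D, F, J]
At position 11, page C is evicted.

C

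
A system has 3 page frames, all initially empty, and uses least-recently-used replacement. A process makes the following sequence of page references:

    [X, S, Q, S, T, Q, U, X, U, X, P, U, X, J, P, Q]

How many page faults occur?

10

X → fault, frames (X)
S → fault, frames (X S)
Q → fault, frames (X S Q)
S → hit
T → fault, evict X, frames (Q S T)
Q → hit
U → fault, evict S, frames (T Q U)
X → fault, evict T, frames (Q U X)
U → hit
X → hit
P → fault, evict Q, frames (U X P)
U → hit
X → hit
J → fault, evict P, frames (U X J)
P → fault, evict U, frames (X J P)
Q → fault, evict X, frames (J P Q)
Page faults: 10.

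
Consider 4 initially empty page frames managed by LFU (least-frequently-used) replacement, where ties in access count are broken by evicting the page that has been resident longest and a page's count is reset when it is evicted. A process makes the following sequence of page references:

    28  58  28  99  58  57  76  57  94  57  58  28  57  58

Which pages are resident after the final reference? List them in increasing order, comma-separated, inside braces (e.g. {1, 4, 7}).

{28, 57, 58, 94}

28 → fault, frames [28]
58 → fault, frames [28, 58]
28 → hit
99 → fault, frames [28, 58, 99]
58 → hit
57 → fault, frames [28, 58, 99, 57]
76 → fault, evict 99, frames [28, 58, 57, 76]
57 → hit
94 → fault, evict 76, frames [28, 58, 57, 94]
57 → hit
58 → hit
28 → hit
57 → hit
58 → hit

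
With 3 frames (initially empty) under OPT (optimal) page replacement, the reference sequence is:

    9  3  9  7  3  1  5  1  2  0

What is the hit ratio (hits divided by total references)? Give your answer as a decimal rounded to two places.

9 → miss, frames {9}
3 → miss, frames {9,3}
9 → hit
7 → miss, frames {9,3,7}
3 → hit
1 → miss, evict 7, frames {9,3,1}
5 → miss, evict 3, frames {9,1,5}
1 → hit
2 → miss, evict 5, frames {9,1,2}
0 → miss, evict 2, frames {9,1,0}
Hits: 3 of 10 references → 3/10 = 0.3000.

0.30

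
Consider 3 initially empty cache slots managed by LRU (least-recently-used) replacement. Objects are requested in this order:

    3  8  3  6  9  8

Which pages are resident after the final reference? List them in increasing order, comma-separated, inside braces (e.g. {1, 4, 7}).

{6, 8, 9}

3: fault, frames [3]
8: fault, frames [3, 8]
3: hit
6: fault, frames [8, 3, 6]
9: fault, evict 8, frames [3, 6, 9]
8: fault, evict 3, frames [6, 9, 8]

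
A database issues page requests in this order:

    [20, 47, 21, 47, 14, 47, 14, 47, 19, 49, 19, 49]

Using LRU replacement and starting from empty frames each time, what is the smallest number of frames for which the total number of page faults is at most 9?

f=1: 12 faults
f=2: 6 faults
f=3: 6 faults
f=4: 6 faults
f=5: 6 faults
f=6: 6 faults
Smallest f with faults ≤ 9 is 2.

2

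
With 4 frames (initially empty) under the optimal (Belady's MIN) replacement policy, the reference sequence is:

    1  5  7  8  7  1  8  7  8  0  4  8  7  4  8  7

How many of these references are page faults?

1: miss, frames {1}
5: miss, frames {1,5}
7: miss, frames {1,5,7}
8: miss, frames {1,5,7,8}
7: hit
1: hit
8: hit
7: hit
8: hit
0: miss, evict 5, frames {1,7,8,0}
4: miss, evict 0, frames {1,7,8,4}
8: hit
7: hit
4: hit
8: hit
7: hit
Page faults: 6.

6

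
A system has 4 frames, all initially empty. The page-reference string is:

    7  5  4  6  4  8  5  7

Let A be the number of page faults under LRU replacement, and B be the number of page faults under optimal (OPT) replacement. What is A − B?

Under LRU: F F F F . F . F → 6 faults.
Under OPT: F F F F . F . . → 5 faults.
A − B = 6 − 5 = 1.

1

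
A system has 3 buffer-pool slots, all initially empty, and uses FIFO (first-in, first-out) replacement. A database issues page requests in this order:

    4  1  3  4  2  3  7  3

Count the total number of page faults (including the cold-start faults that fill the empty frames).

4 -> miss, frames (4)
1 -> miss, frames (4 1)
3 -> miss, frames (4 1 3)
4 -> hit
2 -> miss, evict 4, frames (1 3 2)
3 -> hit
7 -> miss, evict 1, frames (3 2 7)
3 -> hit
Page faults: 5.

5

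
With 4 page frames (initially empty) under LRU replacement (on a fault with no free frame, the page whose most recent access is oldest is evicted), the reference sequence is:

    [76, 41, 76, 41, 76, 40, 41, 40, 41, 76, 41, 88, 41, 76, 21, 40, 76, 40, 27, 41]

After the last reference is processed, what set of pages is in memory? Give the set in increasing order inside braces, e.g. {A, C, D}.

{27, 40, 41, 76}

76: miss, frames {76}
41: miss, frames {76,41}
76: hit
41: hit
76: hit
40: miss, frames {41,76,40}
41: hit
40: hit
41: hit
76: hit
41: hit
88: miss, frames {40,76,41,88}
41: hit
76: hit
21: miss, evict 40, frames {88,41,76,21}
40: miss, evict 88, frames {41,76,21,40}
76: hit
40: hit
27: miss, evict 41, frames {21,76,40,27}
41: miss, evict 21, frames {76,40,27,41}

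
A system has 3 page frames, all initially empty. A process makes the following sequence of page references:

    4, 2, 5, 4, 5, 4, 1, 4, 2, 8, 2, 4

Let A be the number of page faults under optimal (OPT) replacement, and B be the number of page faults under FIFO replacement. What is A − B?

Under OPT: F F F . . . F . . F . . → 5 faults.
Under FIFO: F F F . . . F F F F . . → 7 faults.
A − B = 5 − 7 = -2.

-2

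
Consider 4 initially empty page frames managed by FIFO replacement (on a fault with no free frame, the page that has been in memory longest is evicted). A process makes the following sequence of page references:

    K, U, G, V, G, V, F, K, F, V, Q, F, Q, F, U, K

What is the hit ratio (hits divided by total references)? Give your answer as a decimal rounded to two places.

K -> fault, frames [K]
U -> fault, frames [K, U]
G -> fault, frames [K, U, G]
V -> fault, frames [K, U, G, V]
G -> hit
V -> hit
F -> fault, evict K, frames [U, G, V, F]
K -> fault, evict U, frames [G, V, F, K]
F -> hit
V -> hit
Q -> fault, evict G, frames [V, F, K, Q]
F -> hit
Q -> hit
F -> hit
U -> fault, evict V, frames [F, K, Q, U]
K -> hit
Hits: 8 of 16 references → 8/16 = 0.5000.

0.50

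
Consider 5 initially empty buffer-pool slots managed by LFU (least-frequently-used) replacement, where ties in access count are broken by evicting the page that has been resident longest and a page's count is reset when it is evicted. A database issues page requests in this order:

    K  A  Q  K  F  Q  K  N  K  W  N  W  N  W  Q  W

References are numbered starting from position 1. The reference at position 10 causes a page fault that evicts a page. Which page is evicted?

pos 1: K → miss, frames {K}
pos 2: A → miss, frames {K,A}
pos 3: Q → miss, frames {K,A,Q}
pos 4: K → hit
pos 5: F → miss, frames {K,A,Q,F}
pos 6: Q → hit
pos 7: K → hit
pos 8: N → miss, frames {K,A,Q,F,N}
pos 9: K → hit
pos 10: W → miss, evict A, frames {K,Q,F,N,W}
At position 10, page A is evicted.

A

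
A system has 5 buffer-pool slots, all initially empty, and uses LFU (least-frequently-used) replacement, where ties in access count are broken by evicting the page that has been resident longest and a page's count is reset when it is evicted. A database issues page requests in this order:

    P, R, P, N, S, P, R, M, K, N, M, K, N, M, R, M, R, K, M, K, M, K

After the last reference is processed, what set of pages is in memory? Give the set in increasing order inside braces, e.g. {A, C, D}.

P: miss, frames {P}
R: miss, frames {P,R}
P: hit
N: miss, frames {P,R,N}
S: miss, frames {P,R,N,S}
P: hit
R: hit
M: miss, frames {P,R,N,S,M}
K: miss, evict N, frames {P,R,S,M,K}
N: miss, evict S, frames {P,R,M,K,N}
M: hit
K: hit
N: hit
M: hit
R: hit
M: hit
R: hit
K: hit
M: hit
K: hit
M: hit
K: hit

{K, M, N, P, R}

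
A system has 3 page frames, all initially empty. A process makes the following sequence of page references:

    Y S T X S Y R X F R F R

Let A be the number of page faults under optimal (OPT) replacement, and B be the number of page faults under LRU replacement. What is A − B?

-2

Under OPT: F F F F . . F . F . . . → 6 faults.
Under LRU: F F F F . F F F F . . . → 8 faults.
A − B = 6 − 8 = -2.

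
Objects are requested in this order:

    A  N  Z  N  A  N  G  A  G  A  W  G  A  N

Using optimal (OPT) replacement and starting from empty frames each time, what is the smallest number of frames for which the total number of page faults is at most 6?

3

f=1: 14 faults
f=2: 8 faults
f=3: 6 faults
f=4: 5 faults
f=5: 5 faults
Smallest f with faults ≤ 6 is 3.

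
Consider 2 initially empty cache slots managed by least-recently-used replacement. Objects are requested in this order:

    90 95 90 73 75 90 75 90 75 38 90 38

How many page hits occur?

90: fault, frames {90}
95: fault, frames {90,95}
90: hit
73: fault, evict 95, frames {90,73}
75: fault, evict 90, frames {73,75}
90: fault, evict 73, frames {75,90}
75: hit
90: hit
75: hit
38: fault, evict 90, frames {75,38}
90: fault, evict 75, frames {38,90}
38: hit
Hits: 5.

5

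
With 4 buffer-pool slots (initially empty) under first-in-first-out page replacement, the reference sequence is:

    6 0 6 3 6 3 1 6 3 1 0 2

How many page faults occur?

6: miss, frames (6)
0: miss, frames (6 0)
6: hit
3: miss, frames (6 0 3)
6: hit
3: hit
1: miss, frames (6 0 3 1)
6: hit
3: hit
1: hit
0: hit
2: miss, evict 6, frames (0 3 1 2)
Page faults: 5.

5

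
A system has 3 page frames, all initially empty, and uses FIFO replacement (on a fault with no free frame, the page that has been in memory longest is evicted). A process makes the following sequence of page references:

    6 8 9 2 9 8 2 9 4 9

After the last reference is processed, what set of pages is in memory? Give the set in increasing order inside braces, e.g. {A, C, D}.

{2, 4, 9}

6 → fault, frames [6]
8 → fault, frames [6, 8]
9 → fault, frames [6, 8, 9]
2 → fault, evict 6, frames [8, 9, 2]
9 → hit
8 → hit
2 → hit
9 → hit
4 → fault, evict 8, frames [9, 2, 4]
9 → hit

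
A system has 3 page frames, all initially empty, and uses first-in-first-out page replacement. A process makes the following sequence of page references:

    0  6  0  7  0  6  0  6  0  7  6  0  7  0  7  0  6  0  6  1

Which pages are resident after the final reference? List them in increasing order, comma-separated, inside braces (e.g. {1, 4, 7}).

0 → miss, frames [0]
6 → miss, frames [0, 6]
0 → hit
7 → miss, frames [0, 6, 7]
0 → hit
6 → hit
0 → hit
6 → hit
0 → hit
7 → hit
6 → hit
0 → hit
7 → hit
0 → hit
7 → hit
0 → hit
6 → hit
0 → hit
6 → hit
1 → miss, evict 0, frames [6, 7, 1]

{1, 6, 7}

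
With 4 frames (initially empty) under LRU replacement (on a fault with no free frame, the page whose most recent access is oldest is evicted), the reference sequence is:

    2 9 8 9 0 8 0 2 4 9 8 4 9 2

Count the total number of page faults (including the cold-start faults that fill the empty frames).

7

2 → fault, frames (2)
9 → fault, frames (2 9)
8 → fault, frames (2 9 8)
9 → hit
0 → fault, frames (2 8 9 0)
8 → hit
0 → hit
2 → hit
4 → fault, evict 9, frames (8 0 2 4)
9 → fault, evict 8, frames (0 2 4 9)
8 → fault, evict 0, frames (2 4 9 8)
4 → hit
9 → hit
2 → hit
Page faults: 7.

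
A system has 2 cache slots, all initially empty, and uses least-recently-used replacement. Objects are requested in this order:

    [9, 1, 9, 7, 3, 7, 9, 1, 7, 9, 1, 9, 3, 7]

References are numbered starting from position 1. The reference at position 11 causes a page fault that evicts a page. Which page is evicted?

pos 1: 9 -> fault, frames (9)
pos 2: 1 -> fault, frames (9 1)
pos 3: 9 -> hit
pos 4: 7 -> fault, evict 1, frames (9 7)
pos 5: 3 -> fault, evict 9, frames (7 3)
pos 6: 7 -> hit
pos 7: 9 -> fault, evict 3, frames (7 9)
pos 8: 1 -> fault, evict 7, frames (9 1)
pos 9: 7 -> fault, evict 9, frames (1 7)
pos 10: 9 -> fault, evict 1, frames (7 9)
pos 11: 1 -> fault, evict 7, frames (9 1)
At position 11, page 7 is evicted.

7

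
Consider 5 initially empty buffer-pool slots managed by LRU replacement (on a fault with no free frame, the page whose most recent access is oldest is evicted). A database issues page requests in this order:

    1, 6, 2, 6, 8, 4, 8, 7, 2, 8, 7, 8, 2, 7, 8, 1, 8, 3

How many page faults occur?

1 -> fault, frames (1)
6 -> fault, frames (1 6)
2 -> fault, frames (1 6 2)
6 -> hit
8 -> fault, frames (1 2 6 8)
4 -> fault, frames (1 2 6 8 4)
8 -> hit
7 -> fault, evict 1, frames (2 6 4 8 7)
2 -> hit
8 -> hit
7 -> hit
8 -> hit
2 -> hit
7 -> hit
8 -> hit
1 -> fault, evict 6, frames (4 2 7 8 1)
8 -> hit
3 -> fault, evict 4, frames (2 7 1 8 3)
Page faults: 8.

8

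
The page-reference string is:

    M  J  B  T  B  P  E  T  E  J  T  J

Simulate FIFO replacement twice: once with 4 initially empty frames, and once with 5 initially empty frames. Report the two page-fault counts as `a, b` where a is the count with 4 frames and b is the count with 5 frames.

7, 6

4 frames: F F F F . F F . . F . . → 7 faults.
5 frames: F F F F . F F . . . . . → 6 faults.
6 < 7: adding a frame reduced faults, as is typical.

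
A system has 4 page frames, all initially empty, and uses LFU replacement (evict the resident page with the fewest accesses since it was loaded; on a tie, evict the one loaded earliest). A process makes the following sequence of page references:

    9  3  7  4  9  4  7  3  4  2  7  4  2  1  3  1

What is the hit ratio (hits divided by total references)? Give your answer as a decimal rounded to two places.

9: fault, frames [9]
3: fault, frames [9, 3]
7: fault, frames [9, 3, 7]
4: fault, frames [9, 3, 7, 4]
9: hit
4: hit
7: hit
3: hit
4: hit
2: fault, evict 9, frames [3, 7, 4, 2]
7: hit
4: hit
2: hit
1: fault, evict 3, frames [7, 4, 2, 1]
3: fault, evict 1, frames [7, 4, 2, 3]
1: fault, evict 3, frames [7, 4, 2, 1]
Hits: 8 of 16 references → 8/16 = 0.5000.

0.50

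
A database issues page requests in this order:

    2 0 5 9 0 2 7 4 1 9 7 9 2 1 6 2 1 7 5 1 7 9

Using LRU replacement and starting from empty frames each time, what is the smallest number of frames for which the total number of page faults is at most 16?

f=1: 22 faults
f=2: 21 faults
f=3: 16 faults
f=4: 13 faults
f=5: 11 faults
f=6: 9 faults
f=7: 9 faults
f=8: 8 faults
Smallest f with faults ≤ 16 is 3.

3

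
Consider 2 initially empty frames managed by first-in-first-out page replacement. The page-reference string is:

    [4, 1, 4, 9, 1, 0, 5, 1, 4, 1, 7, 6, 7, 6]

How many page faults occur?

9

4 -> fault, frames (4)
1 -> fault, frames (4 1)
4 -> hit
9 -> fault, evict 4, frames (1 9)
1 -> hit
0 -> fault, evict 1, frames (9 0)
5 -> fault, evict 9, frames (0 5)
1 -> fault, evict 0, frames (5 1)
4 -> fault, evict 5, frames (1 4)
1 -> hit
7 -> fault, evict 1, frames (4 7)
6 -> fault, evict 4, frames (7 6)
7 -> hit
6 -> hit
Page faults: 9.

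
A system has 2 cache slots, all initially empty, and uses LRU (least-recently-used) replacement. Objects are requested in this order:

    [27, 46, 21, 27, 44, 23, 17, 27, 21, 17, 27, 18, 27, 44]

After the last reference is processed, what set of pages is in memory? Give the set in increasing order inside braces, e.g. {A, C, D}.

27 → miss, frames [27]
46 → miss, frames [27, 46]
21 → miss, evict 27, frames [46, 21]
27 → miss, evict 46, frames [21, 27]
44 → miss, evict 21, frames [27, 44]
23 → miss, evict 27, frames [44, 23]
17 → miss, evict 44, frames [23, 17]
27 → miss, evict 23, frames [17, 27]
21 → miss, evict 17, frames [27, 21]
17 → miss, evict 27, frames [21, 17]
27 → miss, evict 21, frames [17, 27]
18 → miss, evict 17, frames [27, 18]
27 → hit
44 → miss, evict 18, frames [27, 44]

{27, 44}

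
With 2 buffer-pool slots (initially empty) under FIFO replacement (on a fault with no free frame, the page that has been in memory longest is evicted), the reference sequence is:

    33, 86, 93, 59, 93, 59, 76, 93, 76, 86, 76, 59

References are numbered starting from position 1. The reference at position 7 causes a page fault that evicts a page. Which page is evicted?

pos 1: 33 -> miss, frames [33]
pos 2: 86 -> miss, frames [33, 86]
pos 3: 93 -> miss, evict 33, frames [86, 93]
pos 4: 59 -> miss, evict 86, frames [93, 59]
pos 5: 93 -> hit
pos 6: 59 -> hit
pos 7: 76 -> miss, evict 93, frames [59, 76]
At position 7, page 93 is evicted.

93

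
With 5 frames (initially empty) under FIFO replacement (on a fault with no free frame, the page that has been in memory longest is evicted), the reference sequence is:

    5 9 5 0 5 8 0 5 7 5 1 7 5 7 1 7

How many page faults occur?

7

5: fault, frames [5]
9: fault, frames [5, 9]
5: hit
0: fault, frames [5, 9, 0]
5: hit
8: fault, frames [5, 9, 0, 8]
0: hit
5: hit
7: fault, frames [5, 9, 0, 8, 7]
5: hit
1: fault, evict 5, frames [9, 0, 8, 7, 1]
7: hit
5: fault, evict 9, frames [0, 8, 7, 1, 5]
7: hit
1: hit
7: hit
Page faults: 7.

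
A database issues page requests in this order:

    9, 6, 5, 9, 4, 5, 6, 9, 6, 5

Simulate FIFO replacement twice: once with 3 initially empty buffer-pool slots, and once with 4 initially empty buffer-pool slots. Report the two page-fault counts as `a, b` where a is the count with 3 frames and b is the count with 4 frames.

7, 4

3 frames: F F F . F . . F F F → 7 faults.
4 frames: F F F . F . . . . . → 4 faults.
4 < 7: adding a frame reduced faults, as is typical.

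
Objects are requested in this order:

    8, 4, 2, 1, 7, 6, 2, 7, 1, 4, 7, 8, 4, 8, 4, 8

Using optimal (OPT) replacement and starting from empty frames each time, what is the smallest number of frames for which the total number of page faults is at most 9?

f=1: 16 faults
f=2: 10 faults
f=3: 9 faults
f=4: 8 faults
f=5: 7 faults
f=6: 6 faults
Smallest f with faults ≤ 9 is 3.

3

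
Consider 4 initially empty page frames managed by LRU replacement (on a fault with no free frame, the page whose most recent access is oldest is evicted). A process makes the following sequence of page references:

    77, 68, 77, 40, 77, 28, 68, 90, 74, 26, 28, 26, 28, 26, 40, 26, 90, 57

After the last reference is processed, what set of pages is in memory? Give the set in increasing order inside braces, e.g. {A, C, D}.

{26, 40, 57, 90}

77 -> fault, frames {77}
68 -> fault, frames {77,68}
77 -> hit
40 -> fault, frames {68,77,40}
77 -> hit
28 -> fault, frames {68,40,77,28}
68 -> hit
90 -> fault, evict 40, frames {77,28,68,90}
74 -> fault, evict 77, frames {28,68,90,74}
26 -> fault, evict 28, frames {68,90,74,26}
28 -> fault, evict 68, frames {90,74,26,28}
26 -> hit
28 -> hit
26 -> hit
40 -> fault, evict 90, frames {74,28,26,40}
26 -> hit
90 -> fault, evict 74, frames {28,40,26,90}
57 -> fault, evict 28, frames {40,26,90,57}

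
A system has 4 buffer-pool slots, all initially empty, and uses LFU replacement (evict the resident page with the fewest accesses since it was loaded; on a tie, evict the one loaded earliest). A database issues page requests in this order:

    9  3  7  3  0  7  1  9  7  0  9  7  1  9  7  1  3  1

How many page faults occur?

8

9 -> miss, frames (9)
3 -> miss, frames (9 3)
7 -> miss, frames (9 3 7)
3 -> hit
0 -> miss, frames (9 3 7 0)
7 -> hit
1 -> miss, evict 9, frames (3 7 0 1)
9 -> miss, evict 0, frames (3 7 1 9)
7 -> hit
0 -> miss, evict 1, frames (3 7 9 0)
9 -> hit
7 -> hit
1 -> miss, evict 0, frames (3 7 9 1)
9 -> hit
7 -> hit
1 -> hit
3 -> hit
1 -> hit
Page faults: 8.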